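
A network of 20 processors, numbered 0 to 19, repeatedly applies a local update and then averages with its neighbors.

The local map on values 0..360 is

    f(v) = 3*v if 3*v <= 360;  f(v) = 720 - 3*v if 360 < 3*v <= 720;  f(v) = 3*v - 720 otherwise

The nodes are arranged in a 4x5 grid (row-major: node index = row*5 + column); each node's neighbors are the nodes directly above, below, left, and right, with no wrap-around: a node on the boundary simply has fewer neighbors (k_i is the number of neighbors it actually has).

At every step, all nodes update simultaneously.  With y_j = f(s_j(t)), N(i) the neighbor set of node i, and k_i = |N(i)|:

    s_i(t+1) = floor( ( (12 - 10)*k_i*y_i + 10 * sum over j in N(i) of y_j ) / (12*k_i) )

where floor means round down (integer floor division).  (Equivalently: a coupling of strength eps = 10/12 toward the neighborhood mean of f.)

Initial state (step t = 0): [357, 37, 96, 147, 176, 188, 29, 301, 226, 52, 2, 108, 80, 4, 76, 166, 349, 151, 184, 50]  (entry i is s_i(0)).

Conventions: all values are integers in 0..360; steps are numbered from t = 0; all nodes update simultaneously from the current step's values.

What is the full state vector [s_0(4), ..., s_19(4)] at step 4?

Answer: [108, 57, 100, 206, 204, 99, 95, 130, 232, 257, 83, 85, 137, 224, 270, 106, 75, 154, 247, 230]

Derivation:
t=0: [357, 37, 96, 147, 176, 188, 29, 301, 226, 52, 2, 108, 80, 4, 76, 166, 349, 151, 184, 50]
t=1: [169, 220, 207, 191, 213, 149, 175, 167, 138, 154, 196, 191, 203, 143, 126, 175, 280, 248, 147, 190]
t=2: [174, 150, 134, 159, 182, 195, 178, 184, 241, 245, 192, 140, 160, 264, 251, 137, 121, 145, 175, 283]
t=3: [201, 240, 242, 178, 136, 169, 212, 183, 104, 60, 230, 243, 211, 110, 65, 260, 307, 267, 167, 116]
t=4: [108, 57, 100, 206, 204, 99, 95, 130, 232, 257, 83, 85, 137, 224, 270, 106, 75, 154, 247, 230]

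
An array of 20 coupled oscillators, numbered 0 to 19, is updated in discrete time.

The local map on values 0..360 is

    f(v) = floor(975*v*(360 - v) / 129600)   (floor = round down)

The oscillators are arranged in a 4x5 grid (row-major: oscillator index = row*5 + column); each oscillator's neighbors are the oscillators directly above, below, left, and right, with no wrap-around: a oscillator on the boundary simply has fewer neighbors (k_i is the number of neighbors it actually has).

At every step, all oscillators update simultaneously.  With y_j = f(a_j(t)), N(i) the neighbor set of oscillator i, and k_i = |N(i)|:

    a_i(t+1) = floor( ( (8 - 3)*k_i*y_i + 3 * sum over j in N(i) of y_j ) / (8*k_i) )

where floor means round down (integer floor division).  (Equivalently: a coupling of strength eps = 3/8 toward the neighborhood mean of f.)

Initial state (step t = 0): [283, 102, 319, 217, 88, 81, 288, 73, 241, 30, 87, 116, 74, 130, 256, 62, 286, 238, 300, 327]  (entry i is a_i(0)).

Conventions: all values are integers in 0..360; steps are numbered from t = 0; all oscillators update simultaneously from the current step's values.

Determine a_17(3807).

Answer: a_17(3807) = 227
Key observation: The state at step 12, [227, 227, 227, 227, 227, 227, 227, 227, 227, 227, 227, 227, 227, 227, 227, 227, 227, 227, 227, 227], reappears at step 13: the system is in a cycle of period 1 from step 12 on.  Therefore the state at step 3807 equals the state at step 12 + ((3807 - 12) mod 1) = 12, which is [227, 227, 227, 227, 227, 227, 227, 227, 227, 227, 227, 227, 227, 227, 227, 227, 227, 227, 227, 227].

Derivation:
t=0: [283, 102, 319, 217, 88, 81, 288, 73, 241, 30, 87, 116, 74, 130, 256, 62, 286, 238, 300, 327]
t=1: [170, 175, 134, 207, 170, 168, 166, 157, 198, 120, 176, 193, 175, 206, 172, 149, 170, 192, 149, 113]
t=2: [242, 240, 231, 237, 236, 242, 241, 238, 237, 225, 241, 242, 241, 239, 234, 238, 241, 241, 233, 220]
t=3: [214, 216, 221, 219, 221, 214, 215, 218, 219, 225, 215, 214, 215, 217, 222, 216, 215, 215, 221, 227]
t=4: [234, 233, 231, 231, 230, 234, 234, 232, 231, 229, 234, 234, 233, 232, 229, 234, 234, 233, 231, 228]
t=5: [221, 222, 223, 224, 224, 221, 221, 222, 223, 224, 221, 221, 222, 223, 224, 221, 221, 222, 223, 225]
t=6: [230, 230, 229, 229, 229, 231, 230, 229, 229, 229, 231, 230, 230, 229, 228, 231, 230, 230, 229, 228]
t=7: [224, 224, 224, 225, 225, 224, 224, 224, 225, 225, 224, 224, 224, 225, 225, 224, 224, 224, 225, 225]
t=8: [229, 229, 228, 228, 228, 229, 229, 228, 228, 228, 229, 229, 228, 228, 228, 229, 229, 228, 228, 228]
t=9: [225, 225, 225, 226, 226, 225, 225, 225, 226, 226, 225, 225, 225, 226, 226, 225, 225, 225, 226, 226]
t=10: [228, 228, 227, 227, 227, 228, 228, 227, 227, 227, 228, 228, 227, 227, 227, 228, 228, 227, 227, 227]
t=11: [226, 226, 226, 227, 227, 226, 226, 226, 227, 227, 226, 226, 226, 227, 227, 226, 226, 226, 227, 227]
t=12: [227, 227, 227, 227, 227, 227, 227, 227, 227, 227, 227, 227, 227, 227, 227, 227, 227, 227, 227, 227]
t=13: [227, 227, 227, 227, 227, 227, 227, 227, 227, 227, 227, 227, 227, 227, 227, 227, 227, 227, 227, 227]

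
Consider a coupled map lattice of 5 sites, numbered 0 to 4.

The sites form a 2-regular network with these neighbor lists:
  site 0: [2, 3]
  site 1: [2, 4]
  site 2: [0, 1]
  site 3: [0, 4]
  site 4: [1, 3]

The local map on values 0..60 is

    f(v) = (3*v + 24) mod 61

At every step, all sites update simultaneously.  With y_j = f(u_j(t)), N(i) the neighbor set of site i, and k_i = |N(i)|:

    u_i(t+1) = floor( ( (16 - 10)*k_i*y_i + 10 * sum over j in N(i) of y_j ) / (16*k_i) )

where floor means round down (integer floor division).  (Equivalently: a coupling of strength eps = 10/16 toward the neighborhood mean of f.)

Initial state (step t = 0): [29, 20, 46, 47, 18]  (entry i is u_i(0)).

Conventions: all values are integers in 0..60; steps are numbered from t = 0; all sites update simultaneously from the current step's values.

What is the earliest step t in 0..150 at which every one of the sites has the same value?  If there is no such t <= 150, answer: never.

Simulating step by step:
t=0: [29, 20, 46, 47, 18]  (not all equal)
t=1: [44, 26, 37, 37, 27]  (not all equal)
t=2: [20, 33, 28, 29, 33]  (not all equal)
t=3: [38, 15, 25, 26, 16]  (not all equal)
t=4: [30, 18, 21, 23, 19]  (not all equal)
t=5: [38, 20, 31, 34, 22]  (not all equal)
t=6: [24, 35, 33, 15, 19]  (not all equal)
t=7: [15, 9, 13, 20, 12]  (not all equal)
t=8: [10, 38, 19, 29, 45]  (not all equal)
t=9: [42, 23, 29, 47, 34]  (not all equal)
t=10: [39, 28, 37, 26, 24]  (not all equal)
t=11: [24, 32, 25, 32, 40]  (not all equal)
t=12: [43, 40, 43, 39, 45]  (not all equal)
t=13: [27, 29, 28, 28, 26]  (not all equal)
t=14: [45, 46, 47, 44, 45]  (not all equal)
t=15: [37, 40, 40, 35, 37]  (not all equal)
t=16: [13, 19, 19, 10, 13]  (not all equal)
t=17: [23, 14, 14, 21, 23]  (not all equal)
t=18: [21, 13, 13, 29, 21]  (not all equal)
t=19: [26, 9, 9, 35, 26]  (not all equal)
t=20: [33, 47, 47, 28, 33]  (not all equal)
t=21: [28, 29, 29, 18, 28]  (not all equal)
t=22: [38, 49, 49, 35, 38]  (not all equal)
t=23: [23, 38, 38, 12, 23]  (not all equal)
t=24: [35, 21, 21, 42, 35]  (not all equal)
t=25: [19, 20, 20, 14, 19]  (not all equal)
t=26: [16, 22, 22, 14, 16]  (not all equal)
t=27: [14, 23, 23, 8, 14]  (not all equal)
t=28: [26, 23, 23, 21, 26]  (not all equal)
t=29: [33, 34, 34, 35, 33]  (not all equal)
t=30: [3, 3, 3, 3, 3]  (all equal)

Answer: 30
Key observation: Synchronization is absorbing here: once all sites are equal they stay equal, and step 30 is the first all-equal step.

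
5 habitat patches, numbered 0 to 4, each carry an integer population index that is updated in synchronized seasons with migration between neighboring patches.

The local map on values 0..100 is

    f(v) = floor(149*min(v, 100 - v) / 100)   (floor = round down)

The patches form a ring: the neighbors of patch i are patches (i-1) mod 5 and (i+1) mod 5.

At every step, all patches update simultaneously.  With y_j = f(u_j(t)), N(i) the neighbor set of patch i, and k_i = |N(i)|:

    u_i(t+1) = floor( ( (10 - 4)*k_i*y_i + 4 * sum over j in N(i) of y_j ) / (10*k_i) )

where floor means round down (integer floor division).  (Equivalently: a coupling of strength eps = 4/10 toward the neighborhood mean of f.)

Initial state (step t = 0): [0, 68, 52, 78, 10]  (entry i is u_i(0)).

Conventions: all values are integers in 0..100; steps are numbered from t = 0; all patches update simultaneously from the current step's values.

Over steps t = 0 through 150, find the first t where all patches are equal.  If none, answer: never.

Answer: never
Key observation: The state at step 21 reappears at step 23 — the system is in a cycle of period 2 from step 21 on.  No step 0..23 is synchronized, and the cycle repeats forever, so no step up to 150 (or ever) has all patches equal.

Derivation:
t=0: [0, 68, 52, 78, 10]  (not all equal)
t=1: [12, 42, 58, 36, 14]  (not all equal)
t=2: [26, 53, 60, 48, 26]  (not all equal)
t=3: [44, 61, 63, 62, 44]  (not all equal)
t=4: [63, 58, 55, 57, 63]  (not all equal)
t=5: [56, 61, 65, 62, 56]  (not all equal)
t=6: [63, 58, 54, 57, 63]  (not all equal)
t=7: [56, 61, 66, 63, 56]  (not all equal)
t=8: [63, 57, 52, 56, 63]  (not all equal)
t=9: [56, 63, 68, 64, 57]  (not all equal)
t=10: [62, 55, 49, 54, 62]  (not all equal)
t=11: [58, 66, 70, 66, 58]  (not all equal)
t=12: [59, 51, 46, 51, 59]  (not all equal)
t=13: [63, 69, 70, 69, 63]  (not all equal)
t=14: [53, 47, 44, 47, 53]  (not all equal)
t=15: [70, 69, 67, 69, 70]  (not all equal)
t=16: [44, 46, 47, 46, 44]  (not all equal)
t=17: [65, 67, 69, 67, 65]  (not all equal)
t=18: [51, 49, 47, 49, 51]  (not all equal)
t=19: [73, 72, 71, 72, 73]  (not all equal)
t=20: [40, 41, 42, 41, 40]  (not all equal)
t=21: [59, 60, 61, 60, 59]  (not all equal)
t=22: [60, 59, 58, 59, 60]  (not all equal)
t=23: [59, 60, 61, 60, 59]  (not all equal)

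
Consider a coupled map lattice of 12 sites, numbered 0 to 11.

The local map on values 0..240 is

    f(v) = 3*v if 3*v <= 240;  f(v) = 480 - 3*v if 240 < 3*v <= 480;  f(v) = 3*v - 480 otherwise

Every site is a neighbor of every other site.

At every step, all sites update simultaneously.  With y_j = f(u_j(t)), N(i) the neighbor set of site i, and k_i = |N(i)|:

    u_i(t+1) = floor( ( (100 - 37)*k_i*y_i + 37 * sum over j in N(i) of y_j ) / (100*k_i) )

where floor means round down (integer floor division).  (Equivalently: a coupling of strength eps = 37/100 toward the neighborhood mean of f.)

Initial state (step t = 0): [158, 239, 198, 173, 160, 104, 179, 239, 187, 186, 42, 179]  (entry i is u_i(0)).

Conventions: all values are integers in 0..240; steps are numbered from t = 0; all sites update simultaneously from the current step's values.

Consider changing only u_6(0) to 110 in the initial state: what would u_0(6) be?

Answer: u_0(6) = 104
Key observation: This trace re-runs the system from the modified initial state.

Derivation:
t=0: [158, 239, 198, 173, 160, 104, 110, 239, 187, 186, 42, 179]
t=1: [47, 184, 111, 66, 43, 143, 132, 184, 91, 90, 118, 77]
t=2: [140, 99, 143, 174, 133, 86, 106, 99, 179, 181, 131, 193]
t=3: [79, 152, 73, 68, 91, 175, 140, 152, 77, 80, 95, 102]
t=4: [203, 76, 193, 184, 186, 89, 98, 76, 200, 205, 178, 166]
t=5: [129, 188, 111, 95, 98, 179, 163, 188, 124, 132, 84, 63]
t=6: [104, 99, 136, 165, 160, 83, 54, 99, 113, 99, 185, 161]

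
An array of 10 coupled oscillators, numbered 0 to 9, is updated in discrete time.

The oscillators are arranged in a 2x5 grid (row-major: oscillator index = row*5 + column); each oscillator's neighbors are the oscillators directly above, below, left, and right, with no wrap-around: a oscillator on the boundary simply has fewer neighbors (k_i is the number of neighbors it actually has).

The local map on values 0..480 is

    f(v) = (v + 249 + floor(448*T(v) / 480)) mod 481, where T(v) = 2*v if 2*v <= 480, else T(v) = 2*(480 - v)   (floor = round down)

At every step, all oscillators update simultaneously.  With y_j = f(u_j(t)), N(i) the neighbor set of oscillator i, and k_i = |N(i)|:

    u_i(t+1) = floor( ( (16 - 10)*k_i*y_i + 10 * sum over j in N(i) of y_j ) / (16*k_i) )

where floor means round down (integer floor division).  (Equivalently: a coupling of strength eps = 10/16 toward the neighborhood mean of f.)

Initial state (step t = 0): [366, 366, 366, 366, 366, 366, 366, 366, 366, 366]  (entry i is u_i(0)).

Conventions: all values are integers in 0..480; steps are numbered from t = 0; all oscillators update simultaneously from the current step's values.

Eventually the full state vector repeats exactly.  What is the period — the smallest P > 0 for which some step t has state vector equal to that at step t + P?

Simulating step by step:
t=0: [366, 366, 366, 366, 366, 366, 366, 366, 366, 366]
t=1: [346, 346, 346, 346, 346, 346, 346, 346, 346, 346]
t=2: [364, 364, 364, 364, 364, 364, 364, 364, 364, 364]
t=3: [348, 348, 348, 348, 348, 348, 348, 348, 348, 348]
t=4: [362, 362, 362, 362, 362, 362, 362, 362, 362, 362]
t=5: [350, 350, 350, 350, 350, 350, 350, 350, 350, 350]
t=6: [360, 360, 360, 360, 360, 360, 360, 360, 360, 360]
t=7: [352, 352, 352, 352, 352, 352, 352, 352, 352, 352]
t=8: [358, 358, 358, 358, 358, 358, 358, 358, 358, 358]
t=9: [353, 353, 353, 353, 353, 353, 353, 353, 353, 353]
t=10: [358, 358, 358, 358, 358, 358, 358, 358, 358, 358]

Answer: 2
Key observation: The state at step 8, [358, 358, 358, 358, 358, 358, 358, 358, 358, 358], reappears at step 10 — and no state repeats earlier — so the cycle the system enters has period 2.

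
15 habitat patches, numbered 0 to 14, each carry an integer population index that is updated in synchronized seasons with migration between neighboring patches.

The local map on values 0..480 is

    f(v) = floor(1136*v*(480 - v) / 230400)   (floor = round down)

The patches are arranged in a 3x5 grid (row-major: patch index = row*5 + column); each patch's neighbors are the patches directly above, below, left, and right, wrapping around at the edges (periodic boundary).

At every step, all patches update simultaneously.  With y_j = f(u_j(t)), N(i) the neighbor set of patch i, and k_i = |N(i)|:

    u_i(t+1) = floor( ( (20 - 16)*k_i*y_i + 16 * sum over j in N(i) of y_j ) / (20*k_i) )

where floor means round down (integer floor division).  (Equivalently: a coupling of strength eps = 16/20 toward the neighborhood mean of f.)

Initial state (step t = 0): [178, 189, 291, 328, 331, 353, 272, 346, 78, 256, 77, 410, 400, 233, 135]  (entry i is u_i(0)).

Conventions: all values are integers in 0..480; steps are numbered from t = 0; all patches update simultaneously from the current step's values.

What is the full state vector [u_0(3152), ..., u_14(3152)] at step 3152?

Simulating step by step:
t=0: [178, 189, 291, 328, 331, 353, 272, 346, 78, 256, 77, 410, 400, 233, 135]
t=1: [230, 245, 234, 239, 252, 239, 227, 217, 238, 225, 201, 200, 216, 213, 238]
t=2: [281, 281, 282, 282, 282, 281, 281, 282, 281, 282, 280, 279, 280, 282, 280]
t=3: [275, 275, 275, 275, 275, 275, 275, 275, 275, 275, 275, 275, 275, 275, 275]
t=4: [277, 277, 277, 277, 277, 277, 277, 277, 277, 277, 277, 277, 277, 277, 277]
t=5: [277, 277, 277, 277, 277, 277, 277, 277, 277, 277, 277, 277, 277, 277, 277]

Answer: [277, 277, 277, 277, 277, 277, 277, 277, 277, 277, 277, 277, 277, 277, 277]
Key observation: The state at step 4, [277, 277, 277, 277, 277, 277, 277, 277, 277, 277, 277, 277, 277, 277, 277], reappears at step 5: the system is in a cycle of period 1 from step 4 on.  Therefore the state at step 3152 equals the state at step 4 + ((3152 - 4) mod 1) = 4, which is [277, 277, 277, 277, 277, 277, 277, 277, 277, 277, 277, 277, 277, 277, 277].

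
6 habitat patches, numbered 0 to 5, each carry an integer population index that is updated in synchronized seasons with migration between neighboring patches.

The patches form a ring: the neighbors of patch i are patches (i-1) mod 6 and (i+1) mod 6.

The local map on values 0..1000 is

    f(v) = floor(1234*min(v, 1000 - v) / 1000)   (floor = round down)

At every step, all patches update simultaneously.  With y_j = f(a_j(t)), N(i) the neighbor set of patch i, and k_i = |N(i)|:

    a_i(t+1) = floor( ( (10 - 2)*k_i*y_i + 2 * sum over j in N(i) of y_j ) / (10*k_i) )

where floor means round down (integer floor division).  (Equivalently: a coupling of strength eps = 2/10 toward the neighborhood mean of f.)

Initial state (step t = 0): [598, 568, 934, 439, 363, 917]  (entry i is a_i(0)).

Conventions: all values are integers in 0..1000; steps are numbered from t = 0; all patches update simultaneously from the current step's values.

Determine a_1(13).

Answer: a_1(13) = 611

Derivation:
t=0: [598, 568, 934, 439, 363, 917]
t=1: [460, 484, 172, 485, 421, 175]
t=2: [534, 555, 289, 551, 496, 280]
t=3: [549, 532, 395, 540, 579, 394]
t=4: [551, 565, 504, 554, 520, 496]
t=5: [558, 545, 598, 560, 589, 604]
t=6: [540, 552, 507, 533, 508, 495]
t=7: [569, 559, 599, 582, 604, 605]
t=8: [527, 537, 501, 510, 490, 491]
t=9: [584, 576, 609, 605, 604, 602]
t=10: [511, 517, 486, 486, 488, 492]
t=11: [602, 597, 598, 599, 602, 606]
t=12: [491, 496, 495, 493, 490, 487]
t=13: [605, 611, 610, 607, 604, 600]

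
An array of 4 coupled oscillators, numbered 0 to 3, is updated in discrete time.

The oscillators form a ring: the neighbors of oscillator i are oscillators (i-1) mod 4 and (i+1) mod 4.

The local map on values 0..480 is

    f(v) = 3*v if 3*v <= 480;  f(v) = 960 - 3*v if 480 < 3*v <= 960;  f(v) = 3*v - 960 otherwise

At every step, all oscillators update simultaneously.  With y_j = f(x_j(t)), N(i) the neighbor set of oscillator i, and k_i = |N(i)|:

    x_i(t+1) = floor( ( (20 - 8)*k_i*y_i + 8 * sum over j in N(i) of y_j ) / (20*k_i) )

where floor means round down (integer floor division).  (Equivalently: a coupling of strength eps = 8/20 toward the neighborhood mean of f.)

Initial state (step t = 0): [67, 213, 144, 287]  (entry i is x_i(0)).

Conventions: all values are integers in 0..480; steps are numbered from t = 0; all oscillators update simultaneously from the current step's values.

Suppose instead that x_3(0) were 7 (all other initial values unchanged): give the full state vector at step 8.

Answer: [432, 364, 349, 418]
Key observation: This trace re-runs the system from the modified initial state.

Derivation:
t=0: [67, 213, 144, 7]
t=1: [189, 319, 327, 139]
t=2: [319, 84, 96, 333]
t=3: [60, 209, 231, 81]
t=4: [223, 289, 275, 235]
t=5: [244, 141, 150, 238]
t=6: [270, 389, 403, 283]
t=7: [153, 204, 213, 146]
t=8: [432, 364, 349, 418]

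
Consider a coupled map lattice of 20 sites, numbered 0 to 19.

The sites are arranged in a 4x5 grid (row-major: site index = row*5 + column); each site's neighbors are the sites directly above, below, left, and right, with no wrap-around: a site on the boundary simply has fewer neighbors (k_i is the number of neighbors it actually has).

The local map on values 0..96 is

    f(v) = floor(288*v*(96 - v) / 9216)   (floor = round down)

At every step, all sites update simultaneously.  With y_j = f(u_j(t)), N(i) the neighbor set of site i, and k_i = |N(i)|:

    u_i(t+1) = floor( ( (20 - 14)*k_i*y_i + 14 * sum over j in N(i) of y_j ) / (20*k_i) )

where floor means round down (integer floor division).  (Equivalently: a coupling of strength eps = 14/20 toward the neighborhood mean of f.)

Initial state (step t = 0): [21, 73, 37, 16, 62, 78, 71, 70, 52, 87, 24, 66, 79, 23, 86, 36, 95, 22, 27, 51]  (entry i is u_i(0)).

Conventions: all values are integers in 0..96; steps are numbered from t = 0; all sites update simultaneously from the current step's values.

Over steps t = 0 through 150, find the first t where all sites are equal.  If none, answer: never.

Answer: 8
Key observation: Synchronization is absorbing here: once all sites are equal they stay equal, and step 8 is the first all-equal step.

Derivation:
t=0: [21, 73, 37, 16, 62, 78, 71, 70, 52, 87, 24, 66, 79, 23, 86, 36, 95, 22, 27, 51]  (not all equal)
t=1: [47, 55, 54, 59, 41, 49, 53, 57, 51, 45, 56, 44, 50, 49, 42, 39, 42, 38, 57, 50]  (not all equal)
t=2: [70, 70, 69, 69, 69, 70, 70, 70, 70, 70, 70, 70, 70, 70, 70, 69, 69, 69, 69, 69]  (not all equal)
t=3: [56, 56, 57, 57, 57, 56, 56, 56, 56, 56, 56, 56, 56, 56, 56, 57, 57, 57, 57, 57]  (not all equal)
t=4: [70, 69, 69, 69, 69, 70, 70, 69, 69, 69, 69, 69, 69, 69, 69, 69, 69, 69, 69, 69]  (not all equal)
t=5: [56, 57, 58, 58, 58, 56, 57, 57, 58, 58, 57, 57, 58, 58, 58, 58, 58, 58, 58, 58]  (not all equal)
t=6: [69, 69, 68, 68, 68, 69, 69, 68, 68, 68, 69, 68, 68, 68, 68, 68, 68, 68, 68, 68]  (not all equal)
t=7: [58, 58, 58, 59, 59, 58, 58, 58, 59, 59, 58, 58, 59, 59, 59, 58, 59, 59, 59, 59]  (not all equal)
t=8: [68, 68, 68, 68, 68, 68, 68, 68, 68, 68, 68, 68, 68, 68, 68, 68, 68, 68, 68, 68]  (all equal)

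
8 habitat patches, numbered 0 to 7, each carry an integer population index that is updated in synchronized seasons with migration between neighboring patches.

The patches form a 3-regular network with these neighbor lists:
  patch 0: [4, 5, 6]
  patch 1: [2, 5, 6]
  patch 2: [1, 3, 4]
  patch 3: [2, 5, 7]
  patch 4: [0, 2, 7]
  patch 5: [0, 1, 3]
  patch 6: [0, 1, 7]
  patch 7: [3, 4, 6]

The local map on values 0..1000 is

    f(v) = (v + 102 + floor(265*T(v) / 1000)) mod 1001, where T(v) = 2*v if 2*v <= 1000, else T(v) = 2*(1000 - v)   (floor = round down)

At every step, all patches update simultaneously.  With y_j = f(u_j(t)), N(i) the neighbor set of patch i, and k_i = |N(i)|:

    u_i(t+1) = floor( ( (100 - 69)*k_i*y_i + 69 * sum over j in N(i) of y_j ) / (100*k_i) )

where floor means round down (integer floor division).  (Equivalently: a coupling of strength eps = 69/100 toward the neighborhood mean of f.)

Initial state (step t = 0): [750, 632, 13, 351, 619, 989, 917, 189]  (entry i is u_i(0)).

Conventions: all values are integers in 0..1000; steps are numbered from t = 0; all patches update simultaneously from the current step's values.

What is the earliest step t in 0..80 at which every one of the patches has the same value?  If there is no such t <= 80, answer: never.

Answer: 14
Key observation: Synchronization is absorbing here: once all patches are equal they stay equal, and step 14 is the first all-equal step.

Derivation:
t=0: [750, 632, 13, 351, 619, 989, 917, 189]  (not all equal)
t=1: [552, 351, 610, 337, 629, 616, 548, 494]  (not all equal)
t=2: [905, 825, 786, 811, 900, 779, 824, 825]  (not all equal)
t=3: [263, 239, 19, 237, 33, 329, 26, 24]  (not all equal)
t=4: [362, 346, 289, 344, 224, 517, 298, 216]  (not all equal)
t=5: [634, 649, 560, 620, 512, 711, 567, 508]  (not all equal)
t=6: [917, 925, 905, 914, 889, 940, 907, 889]  (not all equal)
t=7: [59, 62, 57, 59, 52, 65, 57, 52]  (not all equal)
t=8: [190, 193, 189, 190, 185, 195, 189, 185]  (not all equal)
t=9: [392, 394, 391, 392, 387, 395, 391, 387]  (not all equal)
t=10: [700, 702, 699, 700, 696, 703, 699, 696]  (not all equal)
t=11: [960, 960, 960, 960, 959, 961, 960, 959]  (not all equal)
t=12: [81, 82, 81, 81, 81, 82, 81, 81]  (not all equal)
t=13: [225, 226, 225, 225, 225, 226, 225, 225]  (not all equal)
t=14: [446, 446, 446, 446, 446, 446, 446, 446]  (all equal)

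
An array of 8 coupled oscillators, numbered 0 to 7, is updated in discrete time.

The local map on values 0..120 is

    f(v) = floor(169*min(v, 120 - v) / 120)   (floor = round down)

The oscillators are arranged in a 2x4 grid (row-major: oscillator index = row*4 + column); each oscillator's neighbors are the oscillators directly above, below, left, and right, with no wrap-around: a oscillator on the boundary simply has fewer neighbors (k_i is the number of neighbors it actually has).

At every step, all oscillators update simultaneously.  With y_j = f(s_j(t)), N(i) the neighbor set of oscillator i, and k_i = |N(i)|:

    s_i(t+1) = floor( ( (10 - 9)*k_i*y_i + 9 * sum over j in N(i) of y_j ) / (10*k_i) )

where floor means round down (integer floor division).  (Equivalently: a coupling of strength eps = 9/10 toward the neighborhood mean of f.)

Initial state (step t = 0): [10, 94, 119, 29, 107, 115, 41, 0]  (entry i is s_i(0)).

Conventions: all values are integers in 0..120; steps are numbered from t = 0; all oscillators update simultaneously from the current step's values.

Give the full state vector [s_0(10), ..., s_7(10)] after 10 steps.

Simulating step by step:
t=0: [10, 94, 119, 29, 107, 115, 41, 0]
t=1: [25, 10, 40, 4, 11, 34, 8, 43]
t=2: [16, 42, 14, 52, 38, 16, 50, 13]
t=3: [52, 24, 62, 23, 25, 56, 24, 66]
t=4: [37, 72, 37, 73, 71, 38, 73, 36]
t=5: [66, 53, 64, 52, 54, 65, 53, 64]
t=6: [75, 76, 74, 77, 76, 74, 77, 73]
t=7: [61, 63, 60, 64, 63, 61, 64, 60]
t=8: [80, 83, 79, 83, 82, 79, 83, 78]
t=9: [52, 56, 52, 57, 56, 52, 57, 52]
t=10: [77, 73, 78, 73, 73, 78, 73, 79]

Answer: [77, 73, 78, 73, 73, 78, 73, 79]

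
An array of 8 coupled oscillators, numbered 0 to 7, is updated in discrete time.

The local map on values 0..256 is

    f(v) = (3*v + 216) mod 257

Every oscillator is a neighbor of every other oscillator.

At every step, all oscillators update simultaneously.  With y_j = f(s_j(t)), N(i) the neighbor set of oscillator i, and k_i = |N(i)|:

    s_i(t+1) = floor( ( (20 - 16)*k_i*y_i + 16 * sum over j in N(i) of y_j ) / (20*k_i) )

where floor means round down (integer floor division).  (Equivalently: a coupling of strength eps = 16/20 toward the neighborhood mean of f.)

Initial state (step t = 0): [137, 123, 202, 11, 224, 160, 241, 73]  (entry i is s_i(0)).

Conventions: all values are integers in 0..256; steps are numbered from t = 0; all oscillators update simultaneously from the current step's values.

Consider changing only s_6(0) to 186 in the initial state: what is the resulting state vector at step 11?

Simulating step by step:
t=0: [137, 123, 202, 11, 224, 160, 186, 73]
t=1: [119, 116, 114, 131, 120, 125, 110, 125]
t=2: [61, 60, 60, 64, 62, 63, 59, 63]
t=3: [143, 143, 143, 144, 143, 143, 142, 143]
t=4: [131, 131, 131, 131, 131, 131, 130, 131]
t=5: [94, 94, 94, 94, 94, 94, 94, 94]
t=6: [241, 241, 241, 241, 241, 241, 241, 241]
t=7: [168, 168, 168, 168, 168, 168, 168, 168]
t=8: [206, 206, 206, 206, 206, 206, 206, 206]
t=9: [63, 63, 63, 63, 63, 63, 63, 63]
t=10: [148, 148, 148, 148, 148, 148, 148, 148]
t=11: [146, 146, 146, 146, 146, 146, 146, 146]

Answer: [146, 146, 146, 146, 146, 146, 146, 146]
Key observation: This trace re-runs the system from the modified initial state.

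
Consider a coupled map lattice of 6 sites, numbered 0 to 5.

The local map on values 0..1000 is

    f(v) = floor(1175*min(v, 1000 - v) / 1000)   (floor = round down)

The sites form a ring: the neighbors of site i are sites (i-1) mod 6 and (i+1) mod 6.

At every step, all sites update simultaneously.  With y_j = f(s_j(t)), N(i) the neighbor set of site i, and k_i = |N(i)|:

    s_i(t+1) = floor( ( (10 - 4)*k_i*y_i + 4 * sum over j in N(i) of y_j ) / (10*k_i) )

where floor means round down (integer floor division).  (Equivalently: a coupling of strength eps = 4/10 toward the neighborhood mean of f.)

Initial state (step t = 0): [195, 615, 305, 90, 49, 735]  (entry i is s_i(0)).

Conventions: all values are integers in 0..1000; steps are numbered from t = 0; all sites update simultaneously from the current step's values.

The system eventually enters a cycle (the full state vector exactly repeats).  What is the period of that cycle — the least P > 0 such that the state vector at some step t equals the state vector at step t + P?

Simulating step by step:
t=0: [195, 615, 305, 90, 49, 735]
t=1: [290, 388, 326, 146, 117, 243]
t=2: [352, 417, 355, 206, 173, 266]
t=3: [408, 459, 396, 269, 232, 310]
t=4: [468, 512, 450, 337, 299, 368]
t=5: [530, 559, 510, 412, 376, 439]
t=6: [537, 536, 545, 493, 464, 507]
t=7: [551, 542, 545, 563, 558, 565]
t=8: [526, 535, 530, 518, 516, 515]
t=9: [556, 549, 553, 563, 567, 566]
t=10: [520, 526, 523, 514, 509, 511]
t=11: [564, 558, 561, 569, 574, 572]
t=12: [511, 516, 514, 506, 501, 503]
t=13: [574, 569, 572, 579, 584, 581]
t=14: [499, 504, 501, 494, 490, 492]
t=15: [583, 583, 584, 580, 576, 579]
t=16: [490, 488, 489, 493, 496, 493]
t=17: [575, 573, 574, 578, 580, 578]
t=18: [498, 500, 499, 495, 493, 495]
t=19: [584, 586, 585, 581, 579, 581]
t=20: [488, 486, 487, 491, 493, 491]
t=21: [573, 571, 572, 575, 577, 576]
t=22: [501, 503, 501, 499, 497, 498]
t=23: [585, 584, 585, 585, 584, 584]
t=24: [487, 487, 487, 487, 487, 487]
t=25: [572, 572, 572, 572, 572, 572]
t=26: [502, 502, 502, 502, 502, 502]
t=27: [585, 585, 585, 585, 585, 585]
t=28: [487, 487, 487, 487, 487, 487]

Answer: 4
Key observation: The state at step 24, [487, 487, 487, 487, 487, 487], reappears at step 28 — and no state repeats earlier — so the cycle the system enters has period 4.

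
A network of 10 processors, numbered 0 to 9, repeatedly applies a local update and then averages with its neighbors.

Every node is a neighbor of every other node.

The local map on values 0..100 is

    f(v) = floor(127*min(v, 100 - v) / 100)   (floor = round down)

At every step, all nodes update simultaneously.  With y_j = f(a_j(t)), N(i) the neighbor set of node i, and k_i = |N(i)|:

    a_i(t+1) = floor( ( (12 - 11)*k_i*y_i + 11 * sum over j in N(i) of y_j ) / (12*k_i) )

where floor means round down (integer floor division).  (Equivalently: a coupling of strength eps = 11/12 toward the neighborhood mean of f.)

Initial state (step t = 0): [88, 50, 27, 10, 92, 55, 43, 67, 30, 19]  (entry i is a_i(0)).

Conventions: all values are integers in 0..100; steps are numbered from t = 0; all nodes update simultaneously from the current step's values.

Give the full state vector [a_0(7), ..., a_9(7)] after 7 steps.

Answer: [52, 52, 52, 52, 52, 52, 52, 52, 52, 52]

Derivation:
t=0: [88, 50, 27, 10, 92, 55, 43, 67, 30, 19]
t=1: [35, 34, 34, 35, 35, 34, 34, 34, 34, 35]
t=2: [43, 43, 43, 43, 43, 43, 43, 43, 43, 43]
t=3: [54, 54, 54, 54, 54, 54, 54, 54, 54, 54]
t=4: [58, 58, 58, 58, 58, 58, 58, 58, 58, 58]
t=5: [53, 53, 53, 53, 53, 53, 53, 53, 53, 53]
t=6: [59, 59, 59, 59, 59, 59, 59, 59, 59, 59]
t=7: [52, 52, 52, 52, 52, 52, 52, 52, 52, 52]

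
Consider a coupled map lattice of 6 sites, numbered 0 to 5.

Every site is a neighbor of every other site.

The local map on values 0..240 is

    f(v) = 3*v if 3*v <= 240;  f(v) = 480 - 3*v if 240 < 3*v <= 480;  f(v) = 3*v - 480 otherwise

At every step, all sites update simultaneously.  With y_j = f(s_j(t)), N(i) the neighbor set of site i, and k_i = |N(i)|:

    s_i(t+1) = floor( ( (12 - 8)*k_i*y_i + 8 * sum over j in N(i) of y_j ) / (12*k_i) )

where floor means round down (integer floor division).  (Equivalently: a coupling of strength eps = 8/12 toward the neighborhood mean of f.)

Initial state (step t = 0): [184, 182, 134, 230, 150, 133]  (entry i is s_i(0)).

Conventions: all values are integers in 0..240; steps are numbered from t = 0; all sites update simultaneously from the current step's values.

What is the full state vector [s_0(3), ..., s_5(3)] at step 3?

Simulating step by step:
t=0: [184, 182, 134, 230, 150, 133]
t=1: [86, 84, 87, 113, 77, 87]
t=2: [212, 213, 211, 196, 214, 211]
t=3: [150, 150, 149, 140, 151, 149]

Answer: [150, 150, 149, 140, 151, 149]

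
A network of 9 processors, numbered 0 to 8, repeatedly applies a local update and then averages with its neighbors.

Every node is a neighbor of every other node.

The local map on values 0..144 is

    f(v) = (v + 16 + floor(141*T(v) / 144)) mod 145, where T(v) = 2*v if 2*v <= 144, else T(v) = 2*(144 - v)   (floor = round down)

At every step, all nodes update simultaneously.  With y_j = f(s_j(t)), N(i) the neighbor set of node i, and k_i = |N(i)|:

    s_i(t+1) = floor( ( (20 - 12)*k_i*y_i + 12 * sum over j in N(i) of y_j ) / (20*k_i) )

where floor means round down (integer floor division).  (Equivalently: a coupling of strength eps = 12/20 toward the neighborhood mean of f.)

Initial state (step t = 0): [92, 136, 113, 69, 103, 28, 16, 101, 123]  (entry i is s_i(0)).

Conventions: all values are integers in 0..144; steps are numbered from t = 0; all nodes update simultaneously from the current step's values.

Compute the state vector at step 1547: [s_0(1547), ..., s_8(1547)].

Simulating step by step:
t=0: [92, 136, 113, 69, 103, 28, 16, 101, 123]
t=1: [59, 45, 52, 62, 55, 70, 58, 56, 49]
t=2: [39, 26, 32, 42, 35, 50, 38, 36, 29]
t=3: [114, 101, 107, 117, 110, 77, 113, 111, 104]
t=4: [48, 52, 50, 47, 49, 60, 48, 49, 51]
t=5: [17, 21, 19, 16, 18, 28, 17, 18, 20]
t=6: [70, 74, 72, 69, 71, 81, 70, 71, 73]
t=7: [79, 80, 81, 78, 80, 78, 79, 80, 80]
t=8: [76, 76, 76, 77, 76, 77, 76, 76, 76]
t=9: [79, 79, 79, 79, 79, 79, 79, 79, 79]
t=10: [77, 77, 77, 77, 77, 77, 77, 77, 77]
t=11: [79, 79, 79, 79, 79, 79, 79, 79, 79]

Answer: [79, 79, 79, 79, 79, 79, 79, 79, 79]
Key observation: The state at step 9, [79, 79, 79, 79, 79, 79, 79, 79, 79], reappears at step 11: the system is in a cycle of period 2 from step 9 on.  Therefore the state at step 1547 equals the state at step 9 + ((1547 - 9) mod 2) = 9, which is [79, 79, 79, 79, 79, 79, 79, 79, 79].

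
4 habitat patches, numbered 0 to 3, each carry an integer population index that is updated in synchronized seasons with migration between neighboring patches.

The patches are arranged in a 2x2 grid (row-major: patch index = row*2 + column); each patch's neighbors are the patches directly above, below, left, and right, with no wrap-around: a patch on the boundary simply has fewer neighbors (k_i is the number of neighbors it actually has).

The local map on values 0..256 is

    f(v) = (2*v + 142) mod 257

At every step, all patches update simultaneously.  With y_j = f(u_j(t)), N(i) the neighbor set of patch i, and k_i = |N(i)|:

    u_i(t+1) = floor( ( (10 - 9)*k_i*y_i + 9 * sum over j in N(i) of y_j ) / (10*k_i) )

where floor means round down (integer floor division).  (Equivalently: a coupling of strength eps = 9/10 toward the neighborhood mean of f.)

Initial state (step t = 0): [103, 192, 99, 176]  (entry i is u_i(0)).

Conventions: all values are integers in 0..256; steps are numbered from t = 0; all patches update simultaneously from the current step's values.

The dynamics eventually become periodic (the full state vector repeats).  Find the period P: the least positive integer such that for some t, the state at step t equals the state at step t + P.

Answer: 16
Key observation: The state at step 22, [226, 226, 226, 226], reappears at step 38 — and no state repeats earlier — so the cycle the system enters has period 16.

Derivation:
t=0: [103, 192, 99, 176]
t=1: [51, 148, 155, 66]
t=2: [193, 135, 136, 170]
t=3: [141, 123, 123, 162]
t=4: [134, 182, 182, 138]
t=5: [239, 166, 166, 240]
t=6: [205, 118, 118, 206]
t=7: [112, 47, 47, 112]
t=8: [223, 121, 121, 223]
t=9: [121, 79, 79, 121]
t=10: [51, 118, 118, 51]
t=11: [133, 231, 231, 133]
t=12: [96, 144, 144, 96]
t=13: [163, 86, 86, 163]
t=14: [72, 195, 195, 72]
t=15: [19, 27, 27, 19]
t=16: [194, 181, 181, 194]
t=17: [223, 39, 39, 223]
t=18: [205, 88, 88, 205]
t=19: [58, 40, 40, 58]
t=20: [199, 23, 23, 199]
t=21: [171, 42, 42, 171]
t=22: [226, 226, 226, 226]
t=23: [80, 80, 80, 80]
t=24: [45, 45, 45, 45]
t=25: [232, 232, 232, 232]
t=26: [92, 92, 92, 92]
t=27: [69, 69, 69, 69]
t=28: [23, 23, 23, 23]
t=29: [188, 188, 188, 188]
t=30: [4, 4, 4, 4]
t=31: [150, 150, 150, 150]
t=32: [185, 185, 185, 185]
t=33: [255, 255, 255, 255]
t=34: [138, 138, 138, 138]
t=35: [161, 161, 161, 161]
t=36: [207, 207, 207, 207]
t=37: [42, 42, 42, 42]
t=38: [226, 226, 226, 226]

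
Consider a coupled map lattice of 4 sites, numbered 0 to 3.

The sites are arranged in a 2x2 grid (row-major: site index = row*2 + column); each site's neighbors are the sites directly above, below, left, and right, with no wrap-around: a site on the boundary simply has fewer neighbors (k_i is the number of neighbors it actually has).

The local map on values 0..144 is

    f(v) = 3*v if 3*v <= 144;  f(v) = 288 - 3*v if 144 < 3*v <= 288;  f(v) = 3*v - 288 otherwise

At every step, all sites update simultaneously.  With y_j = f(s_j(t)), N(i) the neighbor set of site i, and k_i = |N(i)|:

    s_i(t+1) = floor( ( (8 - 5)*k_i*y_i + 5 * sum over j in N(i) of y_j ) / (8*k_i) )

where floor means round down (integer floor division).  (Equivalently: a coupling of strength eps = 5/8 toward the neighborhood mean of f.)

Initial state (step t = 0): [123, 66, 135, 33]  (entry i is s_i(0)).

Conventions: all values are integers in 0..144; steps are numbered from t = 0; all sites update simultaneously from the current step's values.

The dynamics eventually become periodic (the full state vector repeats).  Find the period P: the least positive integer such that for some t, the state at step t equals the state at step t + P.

Answer: 8
Key observation: The state at step 48, [9, 9, 9, 9], reappears at step 56 — and no state repeats earlier — so the cycle the system enters has period 8.

Derivation:
t=0: [123, 66, 135, 33]
t=1: [95, 90, 100, 101]
t=2: [10, 12, 10, 15]
t=3: [31, 36, 34, 37]
t=4: [100, 104, 102, 107]
t=5: [17, 23, 20, 25]
t=6: [59, 65, 61, 68]
t=7: [103, 95, 100, 93]
t=8: [12, 10, 13, 8]
t=9: [35, 30, 33, 30]
t=10: [98, 94, 98, 92]
t=11: [6, 7, 7, 8]
t=12: [19, 21, 21, 22]
t=13: [60, 62, 62, 64]
t=14: [104, 102, 102, 99]
t=15: [20, 17, 17, 14]
t=16: [54, 51, 51, 47]
t=17: [131, 134, 134, 137]
t=18: [110, 114, 114, 117]
t=19: [49, 53, 53, 57]
t=20: [133, 129, 129, 124]
t=21: [103, 98, 98, 93]
t=22: [11, 11, 11, 7]
t=23: [33, 29, 29, 28]
t=24: [91, 89, 89, 85]
t=25: [18, 22, 22, 25]
t=26: [61, 65, 65, 69]
t=27: [97, 93, 93, 88]
t=28: [6, 11, 11, 14]
t=29: [27, 31, 31, 36]
t=30: [88, 93, 93, 98]
t=31: [14, 12, 12, 7]
t=32: [38, 33, 33, 30]
t=33: [104, 100, 100, 95]
t=34: [16, 12, 12, 8]
t=35: [40, 36, 36, 31]
t=36: [112, 107, 107, 102]
t=37: [38, 33, 33, 27]
t=38: [104, 98, 98, 92]
t=39: [12, 13, 13, 8]
t=40: [37, 33, 33, 33]
t=41: [103, 102, 102, 99]
t=42: [19, 16, 16, 14]
t=43: [51, 48, 48, 45]
t=44: [140, 138, 138, 140]
t=45: [128, 129, 129, 128]
t=46: [97, 97, 97, 97]
t=47: [3, 3, 3, 3]
t=48: [9, 9, 9, 9]
t=49: [27, 27, 27, 27]
t=50: [81, 81, 81, 81]
t=51: [45, 45, 45, 45]
t=52: [135, 135, 135, 135]
t=53: [117, 117, 117, 117]
t=54: [63, 63, 63, 63]
t=55: [99, 99, 99, 99]
t=56: [9, 9, 9, 9]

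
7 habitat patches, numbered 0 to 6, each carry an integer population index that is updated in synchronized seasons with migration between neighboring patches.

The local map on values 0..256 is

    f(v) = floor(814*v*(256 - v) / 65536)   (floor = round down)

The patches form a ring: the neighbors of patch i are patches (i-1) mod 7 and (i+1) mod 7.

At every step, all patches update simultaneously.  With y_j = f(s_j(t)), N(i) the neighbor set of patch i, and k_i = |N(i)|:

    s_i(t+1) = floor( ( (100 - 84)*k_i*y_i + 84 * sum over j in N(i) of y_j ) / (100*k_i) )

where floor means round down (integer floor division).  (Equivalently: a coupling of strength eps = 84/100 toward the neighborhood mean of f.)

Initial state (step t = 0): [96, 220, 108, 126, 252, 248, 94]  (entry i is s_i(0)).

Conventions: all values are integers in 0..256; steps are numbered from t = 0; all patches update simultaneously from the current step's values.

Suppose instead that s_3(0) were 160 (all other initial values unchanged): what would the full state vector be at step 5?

Simulating step by step:
t=0: [96, 220, 108, 160, 252, 248, 94]
t=1: [150, 178, 152, 118, 91, 88, 120]
t=2: [188, 192, 188, 192, 191, 192, 191]
t=3: [153, 157, 152, 155, 152, 153, 154]
t=4: [194, 195, 193, 195, 194, 195, 195]
t=5: [147, 149, 147, 149, 147, 147, 147]

Answer: [147, 149, 147, 149, 147, 147, 147]
Key observation: This trace re-runs the system from the modified initial state.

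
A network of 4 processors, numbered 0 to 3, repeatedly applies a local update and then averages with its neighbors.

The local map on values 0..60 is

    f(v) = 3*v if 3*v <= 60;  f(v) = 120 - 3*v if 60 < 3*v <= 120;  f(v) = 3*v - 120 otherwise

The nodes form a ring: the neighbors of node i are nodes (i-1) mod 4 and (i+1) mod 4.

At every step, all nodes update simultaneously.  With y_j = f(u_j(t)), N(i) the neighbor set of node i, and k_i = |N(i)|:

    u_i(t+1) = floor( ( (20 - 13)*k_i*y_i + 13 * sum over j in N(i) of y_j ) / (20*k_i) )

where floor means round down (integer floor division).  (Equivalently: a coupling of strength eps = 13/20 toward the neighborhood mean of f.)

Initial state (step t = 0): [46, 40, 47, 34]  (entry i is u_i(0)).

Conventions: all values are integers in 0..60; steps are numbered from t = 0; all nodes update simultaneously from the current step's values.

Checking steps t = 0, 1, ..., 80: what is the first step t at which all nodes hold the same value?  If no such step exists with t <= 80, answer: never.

Simulating step by step:
t=0: [46, 40, 47, 34]  (not all equal)
t=1: [12, 12, 13, 18]  (not all equal)
t=2: [41, 36, 42, 43]  (not all equal)
t=3: [7, 7, 8, 6]  (not all equal)
t=4: [20, 21, 21, 20]  (not all equal)
t=5: [59, 57, 57, 59]  (not all equal)
t=6: [55, 52, 52, 55]  (not all equal)
t=7: [42, 38, 38, 42]  (not all equal)
t=8: [6, 6, 6, 6]  (all equal)

Answer: 8
Key observation: Synchronization is absorbing here: once all nodes are equal they stay equal, and step 8 is the first all-equal step.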